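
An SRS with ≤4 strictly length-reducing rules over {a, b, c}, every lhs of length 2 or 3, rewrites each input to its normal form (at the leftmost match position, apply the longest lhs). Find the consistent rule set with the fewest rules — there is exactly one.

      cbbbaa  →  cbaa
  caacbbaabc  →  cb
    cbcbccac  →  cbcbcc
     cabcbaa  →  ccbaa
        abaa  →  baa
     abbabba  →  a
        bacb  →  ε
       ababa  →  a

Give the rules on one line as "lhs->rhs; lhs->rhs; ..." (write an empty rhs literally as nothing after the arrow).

ab->; aba->ba; ac->; bb->

  | cbbbaa => cbaa
  | caacbbaabc => cabbaabc => cbaabc => cbac => cb
  | cbcbccac => cbcbcc
  | cabcbaa => ccbaa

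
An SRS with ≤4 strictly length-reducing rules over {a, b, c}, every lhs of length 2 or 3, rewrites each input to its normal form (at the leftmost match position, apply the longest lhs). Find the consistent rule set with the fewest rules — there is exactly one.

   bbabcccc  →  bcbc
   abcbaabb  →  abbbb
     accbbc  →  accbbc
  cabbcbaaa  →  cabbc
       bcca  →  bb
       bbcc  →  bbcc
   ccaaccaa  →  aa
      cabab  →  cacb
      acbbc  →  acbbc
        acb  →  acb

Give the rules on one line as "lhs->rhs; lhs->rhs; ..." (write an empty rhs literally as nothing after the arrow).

ba->c; cca->b; ccc->

  | bbabcccc => bcbcccc => bcbc
  | abcbaabb => abccabb => abbbb
  | accbbc
  | cabbcbaaa => cabbccaa => cabbba => cabbc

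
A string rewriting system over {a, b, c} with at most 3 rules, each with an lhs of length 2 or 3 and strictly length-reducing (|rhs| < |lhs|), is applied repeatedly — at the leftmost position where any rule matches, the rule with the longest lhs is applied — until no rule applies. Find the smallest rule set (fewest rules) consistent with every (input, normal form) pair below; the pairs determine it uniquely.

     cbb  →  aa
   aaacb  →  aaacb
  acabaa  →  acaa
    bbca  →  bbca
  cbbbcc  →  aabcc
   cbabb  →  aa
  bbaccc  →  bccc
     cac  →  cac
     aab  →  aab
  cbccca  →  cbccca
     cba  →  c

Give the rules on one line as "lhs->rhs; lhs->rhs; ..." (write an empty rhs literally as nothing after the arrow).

ba->; cbb->aa

  | cbb => aa
  | aaacb
  | acabaa => acaa
  | bbca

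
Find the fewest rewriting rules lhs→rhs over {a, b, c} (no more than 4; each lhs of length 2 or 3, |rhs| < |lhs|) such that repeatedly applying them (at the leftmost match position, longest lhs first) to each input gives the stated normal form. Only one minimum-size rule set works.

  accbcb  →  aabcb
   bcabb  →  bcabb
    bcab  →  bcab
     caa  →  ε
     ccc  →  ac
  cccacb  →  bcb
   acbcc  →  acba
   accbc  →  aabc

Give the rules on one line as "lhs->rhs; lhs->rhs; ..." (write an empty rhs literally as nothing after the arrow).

  | accbcb => aabcb
  | bcabb
  | bcab
  | caa => ε

aca->b; caa->; cc->a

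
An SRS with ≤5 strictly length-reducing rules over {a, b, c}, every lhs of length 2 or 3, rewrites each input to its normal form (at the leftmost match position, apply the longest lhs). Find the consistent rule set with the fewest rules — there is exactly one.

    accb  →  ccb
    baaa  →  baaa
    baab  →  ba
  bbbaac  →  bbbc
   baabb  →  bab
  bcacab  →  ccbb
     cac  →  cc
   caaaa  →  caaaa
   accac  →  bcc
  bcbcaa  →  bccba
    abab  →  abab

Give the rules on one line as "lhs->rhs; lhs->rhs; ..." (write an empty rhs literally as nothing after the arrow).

aab->a; ac->c; bca->cb; cca->bc

  | accb => ccb
  | baaa
  | baab => ba
  | bbbaac => bbbac => bbbc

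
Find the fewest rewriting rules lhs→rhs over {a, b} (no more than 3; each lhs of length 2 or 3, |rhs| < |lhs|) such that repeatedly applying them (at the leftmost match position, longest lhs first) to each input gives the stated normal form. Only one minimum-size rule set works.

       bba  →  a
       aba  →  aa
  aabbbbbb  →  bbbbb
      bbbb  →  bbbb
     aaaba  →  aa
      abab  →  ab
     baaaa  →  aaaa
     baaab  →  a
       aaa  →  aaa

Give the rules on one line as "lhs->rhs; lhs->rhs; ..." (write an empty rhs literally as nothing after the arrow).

  | bba => ba => a
  | aba => aa
  | aabbbbbb => bbbbb
  | bbbb

aab->; ba->a; bab->b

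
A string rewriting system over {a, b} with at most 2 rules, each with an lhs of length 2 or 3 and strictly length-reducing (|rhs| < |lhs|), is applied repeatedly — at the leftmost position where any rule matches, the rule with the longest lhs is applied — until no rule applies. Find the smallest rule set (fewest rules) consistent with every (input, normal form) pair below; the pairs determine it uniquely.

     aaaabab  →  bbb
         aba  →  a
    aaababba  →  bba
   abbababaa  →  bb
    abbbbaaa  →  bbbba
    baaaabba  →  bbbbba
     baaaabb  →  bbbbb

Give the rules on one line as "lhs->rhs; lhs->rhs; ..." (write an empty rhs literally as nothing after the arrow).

aa->b; ab->

  | aaaabab => baabab => bbbab => bbb
  | aba => a
  | aaababba => bababba => babba => bba
  | abbababaa => bababaa => babaa => baa => bb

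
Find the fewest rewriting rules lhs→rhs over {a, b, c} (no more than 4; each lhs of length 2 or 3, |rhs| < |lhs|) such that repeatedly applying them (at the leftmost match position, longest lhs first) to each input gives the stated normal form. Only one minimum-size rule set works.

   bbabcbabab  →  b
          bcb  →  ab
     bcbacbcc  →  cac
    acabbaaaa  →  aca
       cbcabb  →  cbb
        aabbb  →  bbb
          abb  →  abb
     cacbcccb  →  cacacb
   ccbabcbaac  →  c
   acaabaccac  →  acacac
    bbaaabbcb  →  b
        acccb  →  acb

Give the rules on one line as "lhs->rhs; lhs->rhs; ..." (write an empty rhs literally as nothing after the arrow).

aa->; ba->a; bc->a; cc->c

  | bbabcbabab => babcbabab => abcbabab => aababab => babab => abab => aab => b
  | bcb => ab
  | bcbacbcc => abacbcc => aacbcc => cbcc => cac
  | acabbaaaa => acabaaaa => acaaaaa => acaaa => aca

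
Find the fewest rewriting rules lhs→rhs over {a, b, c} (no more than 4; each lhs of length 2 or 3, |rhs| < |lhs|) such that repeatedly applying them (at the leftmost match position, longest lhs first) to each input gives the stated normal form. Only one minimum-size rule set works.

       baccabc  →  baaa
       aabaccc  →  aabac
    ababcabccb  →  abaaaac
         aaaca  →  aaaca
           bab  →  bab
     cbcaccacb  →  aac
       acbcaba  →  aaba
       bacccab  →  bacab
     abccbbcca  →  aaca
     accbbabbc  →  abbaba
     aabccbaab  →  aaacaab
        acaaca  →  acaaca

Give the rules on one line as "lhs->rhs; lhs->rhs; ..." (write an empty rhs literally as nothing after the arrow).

bc->a; cb->c; cc->

  | baccabc => baabc => baaa
  | aabaccc => aabac
  | ababcabccb => abaaabccb => abaaaacb => abaaaac
  | aaaca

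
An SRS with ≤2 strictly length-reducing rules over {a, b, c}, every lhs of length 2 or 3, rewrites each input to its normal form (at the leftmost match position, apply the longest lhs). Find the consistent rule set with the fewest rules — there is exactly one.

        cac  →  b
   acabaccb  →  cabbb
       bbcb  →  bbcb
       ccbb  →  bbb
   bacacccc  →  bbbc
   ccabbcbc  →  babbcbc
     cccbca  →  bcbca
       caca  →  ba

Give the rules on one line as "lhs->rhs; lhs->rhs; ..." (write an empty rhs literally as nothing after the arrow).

  | cac => cc => b
  | acabaccb => cabaccb => cabccb => cabbb
  | bbcb
  | ccbb => bbb

ac->c; cc->b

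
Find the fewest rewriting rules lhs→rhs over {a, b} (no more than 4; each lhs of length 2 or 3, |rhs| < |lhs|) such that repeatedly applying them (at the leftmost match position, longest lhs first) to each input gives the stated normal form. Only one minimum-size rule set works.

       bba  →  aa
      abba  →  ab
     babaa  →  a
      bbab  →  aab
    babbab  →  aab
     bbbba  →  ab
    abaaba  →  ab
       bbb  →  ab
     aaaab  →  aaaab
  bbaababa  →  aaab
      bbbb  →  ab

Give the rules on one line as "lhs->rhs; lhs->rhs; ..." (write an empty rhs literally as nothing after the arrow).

aba->ab; abb->ab; ba->; bb->a

  | bba => aa
  | abba => aba => ab
  | babaa => baa => a
  | bbab => aab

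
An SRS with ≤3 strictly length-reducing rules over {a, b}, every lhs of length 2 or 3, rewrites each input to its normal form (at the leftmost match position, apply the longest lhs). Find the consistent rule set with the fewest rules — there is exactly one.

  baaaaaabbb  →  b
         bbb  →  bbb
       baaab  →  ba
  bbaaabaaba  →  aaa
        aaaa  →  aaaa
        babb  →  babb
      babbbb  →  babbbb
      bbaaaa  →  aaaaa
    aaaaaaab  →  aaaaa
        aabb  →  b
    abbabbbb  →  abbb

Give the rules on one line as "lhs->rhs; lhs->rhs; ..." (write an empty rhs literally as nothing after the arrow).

aab->; bba->aa

  | baaaaaabbb => baaaabb => baab => b
  | bbb
  | baaab => ba
  | bbaaabaaba => aaaabaaba => aaaaba => aaa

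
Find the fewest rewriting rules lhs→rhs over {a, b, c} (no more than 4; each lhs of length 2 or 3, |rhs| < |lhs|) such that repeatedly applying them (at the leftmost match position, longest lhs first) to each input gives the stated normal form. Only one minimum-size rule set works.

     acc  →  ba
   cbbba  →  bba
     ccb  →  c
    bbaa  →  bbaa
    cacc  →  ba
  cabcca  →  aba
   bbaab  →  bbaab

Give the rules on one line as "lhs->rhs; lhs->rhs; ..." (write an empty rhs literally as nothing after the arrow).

  | acc => ba
  | cbbba => bba
  | ccb => c
  | bbaa

acc->ba; ca->a; cb->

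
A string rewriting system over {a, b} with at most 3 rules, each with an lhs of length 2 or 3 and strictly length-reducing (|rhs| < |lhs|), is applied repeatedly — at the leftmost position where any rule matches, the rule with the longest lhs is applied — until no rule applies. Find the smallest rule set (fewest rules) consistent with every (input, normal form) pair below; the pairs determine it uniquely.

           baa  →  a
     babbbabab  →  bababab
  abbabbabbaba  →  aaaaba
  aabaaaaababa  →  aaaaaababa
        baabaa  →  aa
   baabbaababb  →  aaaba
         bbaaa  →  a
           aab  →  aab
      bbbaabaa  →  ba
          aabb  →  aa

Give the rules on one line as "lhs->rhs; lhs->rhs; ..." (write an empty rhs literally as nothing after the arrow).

  | baa => a
  | babbbabab => bababab
  | abbabbabbaba => aabbabbaba => aaabbaba => aaaaba
  | aabaaaaababa => aaaaaababa

abb->a; baa->a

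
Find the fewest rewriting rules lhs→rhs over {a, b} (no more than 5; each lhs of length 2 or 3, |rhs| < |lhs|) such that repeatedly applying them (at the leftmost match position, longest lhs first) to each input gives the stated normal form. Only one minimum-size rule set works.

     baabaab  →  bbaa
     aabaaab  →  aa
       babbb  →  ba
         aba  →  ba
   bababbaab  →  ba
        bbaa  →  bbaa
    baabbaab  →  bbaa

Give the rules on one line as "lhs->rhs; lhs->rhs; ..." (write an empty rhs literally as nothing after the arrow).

aaa->b; ab->a; aba->ba; bbb->aa

  | baabaab => babaab => bbaab => bbaa
  | aabaaab => abaaab => baaab => bbb => aa
  | babbb => babb => bab => ba
  | aba => ba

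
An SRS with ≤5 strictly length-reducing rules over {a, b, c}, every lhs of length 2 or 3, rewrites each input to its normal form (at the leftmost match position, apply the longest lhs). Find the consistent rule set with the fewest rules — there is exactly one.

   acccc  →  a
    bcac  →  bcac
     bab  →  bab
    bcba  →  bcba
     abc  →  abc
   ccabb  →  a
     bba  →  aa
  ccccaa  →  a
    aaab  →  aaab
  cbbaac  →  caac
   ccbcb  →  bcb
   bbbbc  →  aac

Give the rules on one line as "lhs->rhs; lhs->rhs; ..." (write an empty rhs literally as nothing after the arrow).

  | acccc => acc => a
  | bcac
  | bab
  | bcba

bb->a; cbb->c; cc->; cca->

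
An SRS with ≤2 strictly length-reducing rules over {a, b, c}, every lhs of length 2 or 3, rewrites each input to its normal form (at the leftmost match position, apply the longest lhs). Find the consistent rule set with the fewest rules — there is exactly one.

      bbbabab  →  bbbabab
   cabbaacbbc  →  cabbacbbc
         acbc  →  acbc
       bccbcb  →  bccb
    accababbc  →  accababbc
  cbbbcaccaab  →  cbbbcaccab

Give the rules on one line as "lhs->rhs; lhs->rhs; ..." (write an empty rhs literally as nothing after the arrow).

  | bbbabab
  | cabbaacbbc => cabbacbbc
  | acbc
  | bccbcb => bccb

aa->a; bcb->b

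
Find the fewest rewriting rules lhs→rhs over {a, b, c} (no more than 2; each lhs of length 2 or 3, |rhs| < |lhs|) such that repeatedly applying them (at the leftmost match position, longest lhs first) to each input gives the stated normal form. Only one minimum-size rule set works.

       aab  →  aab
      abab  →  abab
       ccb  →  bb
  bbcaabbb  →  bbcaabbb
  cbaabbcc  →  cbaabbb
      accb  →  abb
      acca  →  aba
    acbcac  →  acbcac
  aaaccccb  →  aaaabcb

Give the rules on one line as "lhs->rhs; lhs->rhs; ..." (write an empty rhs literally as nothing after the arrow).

  | aab
  | abab
  | ccb => bb
  | bbcaabbb

cc->b; ccc->ab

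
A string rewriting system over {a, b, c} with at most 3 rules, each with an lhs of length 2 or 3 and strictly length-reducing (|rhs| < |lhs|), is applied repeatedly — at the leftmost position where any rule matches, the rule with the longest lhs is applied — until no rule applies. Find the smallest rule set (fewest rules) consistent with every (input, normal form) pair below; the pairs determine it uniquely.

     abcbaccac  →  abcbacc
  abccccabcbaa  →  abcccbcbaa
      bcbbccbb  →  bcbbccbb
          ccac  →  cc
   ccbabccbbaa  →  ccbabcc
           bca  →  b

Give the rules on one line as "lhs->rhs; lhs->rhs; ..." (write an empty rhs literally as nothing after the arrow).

bba->c; ca->

  | abcbaccac => abcbacc
  | abccccabcbaa => abcccbcbaa
  | bcbbccbb
  | ccac => cc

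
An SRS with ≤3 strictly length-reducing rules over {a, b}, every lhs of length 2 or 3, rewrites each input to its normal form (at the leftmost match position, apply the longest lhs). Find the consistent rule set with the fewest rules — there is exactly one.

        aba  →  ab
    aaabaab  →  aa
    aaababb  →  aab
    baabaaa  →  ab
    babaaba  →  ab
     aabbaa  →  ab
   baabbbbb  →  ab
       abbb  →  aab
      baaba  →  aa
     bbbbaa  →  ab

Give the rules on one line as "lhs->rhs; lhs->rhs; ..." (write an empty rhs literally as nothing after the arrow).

aaa->ab; ba->b; bb->a

  | aba => ab
  | aaabaab => abbaab => aaaab => abab => abb => aa
  | aaababb => abbabb => aaabb => abbb => aab
  | baabaaa => babaaa => bbaaa => aaaa => aba => ab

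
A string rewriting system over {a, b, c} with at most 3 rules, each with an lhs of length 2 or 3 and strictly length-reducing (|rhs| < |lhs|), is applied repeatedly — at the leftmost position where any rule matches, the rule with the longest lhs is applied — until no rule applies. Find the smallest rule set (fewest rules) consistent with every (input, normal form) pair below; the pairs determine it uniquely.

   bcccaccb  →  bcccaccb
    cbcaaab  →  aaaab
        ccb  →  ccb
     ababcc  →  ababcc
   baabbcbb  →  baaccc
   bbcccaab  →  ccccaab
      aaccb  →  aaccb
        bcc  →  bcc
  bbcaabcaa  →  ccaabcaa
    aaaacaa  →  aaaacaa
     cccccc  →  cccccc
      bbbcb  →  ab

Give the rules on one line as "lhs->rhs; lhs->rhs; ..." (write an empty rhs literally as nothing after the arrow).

  | bcccaccb
  | cbcaaab => aaaab
  | ccb
  | ababcc

bb->c; cbc->a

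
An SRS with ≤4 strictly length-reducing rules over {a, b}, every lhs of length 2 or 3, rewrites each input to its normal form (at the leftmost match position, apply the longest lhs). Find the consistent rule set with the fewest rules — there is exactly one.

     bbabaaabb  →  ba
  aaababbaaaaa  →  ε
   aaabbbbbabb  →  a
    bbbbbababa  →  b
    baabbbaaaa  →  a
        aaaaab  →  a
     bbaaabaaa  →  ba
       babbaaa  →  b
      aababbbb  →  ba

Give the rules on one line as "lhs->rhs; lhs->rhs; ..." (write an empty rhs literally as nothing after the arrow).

  | bbabaaabb => aabaaabb => baaabb => babb => bab => ba
  | aaababbaaaaa => ababbaaaaa => aabbaaaaa => bbaaaaa => aaaaaa => aaaa => aa => ε
  | aaabbbbbabb => abbbbbabb => abbbbabb => abbbabb => abbabb => ababb => aabb => bb => a
  | bbbbbababa => abbbababa => abbababa => abababa => aababa => baba => baa => b

aa->; ab->a; bb->a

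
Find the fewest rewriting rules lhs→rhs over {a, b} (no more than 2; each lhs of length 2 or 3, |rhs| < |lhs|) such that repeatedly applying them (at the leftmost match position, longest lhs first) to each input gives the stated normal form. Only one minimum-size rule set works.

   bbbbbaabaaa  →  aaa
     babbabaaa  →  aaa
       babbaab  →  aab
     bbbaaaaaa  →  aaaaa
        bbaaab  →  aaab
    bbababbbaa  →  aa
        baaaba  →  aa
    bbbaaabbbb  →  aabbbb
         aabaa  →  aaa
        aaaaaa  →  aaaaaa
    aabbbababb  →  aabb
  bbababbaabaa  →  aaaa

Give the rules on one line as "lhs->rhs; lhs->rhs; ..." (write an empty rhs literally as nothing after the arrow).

ba->; bba->a

  | bbbbbaabaaa => bbbaabaaa => baabaaa => abaaa => aaa
  | babbabaaa => bbabaaa => abaaa => aaa
  | babbaab => bbaab => aab
  | bbbaaaaaa => baaaaaa => aaaaa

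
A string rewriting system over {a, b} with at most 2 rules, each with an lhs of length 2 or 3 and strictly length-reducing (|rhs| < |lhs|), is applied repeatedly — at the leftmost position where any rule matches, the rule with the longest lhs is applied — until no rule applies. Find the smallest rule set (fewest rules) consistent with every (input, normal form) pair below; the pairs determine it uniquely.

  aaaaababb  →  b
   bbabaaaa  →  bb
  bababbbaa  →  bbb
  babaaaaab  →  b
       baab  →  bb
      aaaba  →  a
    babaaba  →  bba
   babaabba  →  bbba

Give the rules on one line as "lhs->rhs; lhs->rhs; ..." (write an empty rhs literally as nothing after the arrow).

aa->; ab->

  | aaaaababb => aaababb => ababb => abb => b
  | bbabaaaa => bbaaaa => bbaa => bb
  | bababbbaa => babbbaa => bbbaa => bbb
  | babaaaaab => baaaaab => baaab => bab => b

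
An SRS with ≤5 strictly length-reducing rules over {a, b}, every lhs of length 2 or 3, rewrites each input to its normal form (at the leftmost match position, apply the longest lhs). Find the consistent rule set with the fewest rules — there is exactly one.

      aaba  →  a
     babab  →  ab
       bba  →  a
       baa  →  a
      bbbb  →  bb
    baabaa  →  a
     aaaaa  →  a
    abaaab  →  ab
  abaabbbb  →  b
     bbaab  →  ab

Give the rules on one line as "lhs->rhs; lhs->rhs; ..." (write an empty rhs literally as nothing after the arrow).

aa->a; abb->b; ba->a; bbb->b

  | aaba => aba => aa => a
  | babab => abab => aab => ab
  | bba => ba => a
  | baa => aa => a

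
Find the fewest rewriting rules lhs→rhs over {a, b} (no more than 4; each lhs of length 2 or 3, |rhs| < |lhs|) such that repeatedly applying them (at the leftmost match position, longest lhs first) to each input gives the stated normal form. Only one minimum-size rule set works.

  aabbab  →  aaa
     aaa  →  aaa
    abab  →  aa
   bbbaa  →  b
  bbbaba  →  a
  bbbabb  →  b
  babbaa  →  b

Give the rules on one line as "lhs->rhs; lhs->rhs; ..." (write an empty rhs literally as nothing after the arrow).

  | aabbab => aabab => aaab => aaa
  | aaa
  | abab => aab => aa
  | bbbaa => baa => ba => b

ab->a; ba->b; bb->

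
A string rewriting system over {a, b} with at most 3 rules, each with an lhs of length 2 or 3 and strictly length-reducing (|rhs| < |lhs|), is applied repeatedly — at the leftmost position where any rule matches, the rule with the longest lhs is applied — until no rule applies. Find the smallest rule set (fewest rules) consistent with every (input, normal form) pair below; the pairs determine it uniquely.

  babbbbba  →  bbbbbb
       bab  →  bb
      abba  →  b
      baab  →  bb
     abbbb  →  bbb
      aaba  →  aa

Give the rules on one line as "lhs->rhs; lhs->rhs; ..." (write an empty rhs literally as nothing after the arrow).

ab->; ba->b

  | babbbbba => bbbbbba => bbbbbb
  | bab => bb
  | abba => ba => b
  | baab => bab => bb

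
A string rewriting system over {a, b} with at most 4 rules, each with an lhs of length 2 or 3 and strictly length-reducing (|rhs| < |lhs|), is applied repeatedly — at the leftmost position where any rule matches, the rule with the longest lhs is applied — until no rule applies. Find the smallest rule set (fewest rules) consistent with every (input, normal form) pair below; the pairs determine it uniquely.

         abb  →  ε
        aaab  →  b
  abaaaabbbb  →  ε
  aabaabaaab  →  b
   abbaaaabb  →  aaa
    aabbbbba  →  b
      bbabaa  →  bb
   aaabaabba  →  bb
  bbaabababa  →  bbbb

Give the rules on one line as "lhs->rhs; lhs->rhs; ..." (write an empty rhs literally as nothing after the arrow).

  | abb => ε
  | aaab => aab => ab => b
  | abaaaabbbb => baaaabbbb => aabbbb => abb => ε
  | aabaabaaab => abaabaaab => baabaaab => baaab => ab => b

ab->b; abb->; ba->b; baa->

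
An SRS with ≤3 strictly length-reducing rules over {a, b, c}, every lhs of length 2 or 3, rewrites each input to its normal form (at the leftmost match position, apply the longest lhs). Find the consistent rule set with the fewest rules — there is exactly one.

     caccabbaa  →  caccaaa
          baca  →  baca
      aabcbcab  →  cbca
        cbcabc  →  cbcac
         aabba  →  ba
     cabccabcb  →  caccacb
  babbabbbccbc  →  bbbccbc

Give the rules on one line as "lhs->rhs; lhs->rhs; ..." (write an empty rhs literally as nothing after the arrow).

aab->; ab->a

  | caccabbaa => caccabaa => caccaaa
  | baca
  | aabcbcab => cbcab => cbca
  | cbcabc => cbcac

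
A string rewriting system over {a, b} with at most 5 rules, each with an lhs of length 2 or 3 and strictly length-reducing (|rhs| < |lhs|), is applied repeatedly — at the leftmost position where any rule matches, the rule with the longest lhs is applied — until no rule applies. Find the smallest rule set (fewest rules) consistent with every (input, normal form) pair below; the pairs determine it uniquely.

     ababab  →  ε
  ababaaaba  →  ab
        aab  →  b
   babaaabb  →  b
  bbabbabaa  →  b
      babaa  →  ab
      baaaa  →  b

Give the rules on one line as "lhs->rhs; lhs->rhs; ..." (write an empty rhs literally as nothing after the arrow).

  | ababab => abbab => aaab => abb => aa => ε
  | ababaaaba => abbaaaba => aaaaaba => abaaba => ababa => abba => aaa => ab
  | aab => b
  | babaaabb => bbaaabb => aaaabb => ababb => abbb => aab => b

aa->; aaa->ab; ba->b; bb->a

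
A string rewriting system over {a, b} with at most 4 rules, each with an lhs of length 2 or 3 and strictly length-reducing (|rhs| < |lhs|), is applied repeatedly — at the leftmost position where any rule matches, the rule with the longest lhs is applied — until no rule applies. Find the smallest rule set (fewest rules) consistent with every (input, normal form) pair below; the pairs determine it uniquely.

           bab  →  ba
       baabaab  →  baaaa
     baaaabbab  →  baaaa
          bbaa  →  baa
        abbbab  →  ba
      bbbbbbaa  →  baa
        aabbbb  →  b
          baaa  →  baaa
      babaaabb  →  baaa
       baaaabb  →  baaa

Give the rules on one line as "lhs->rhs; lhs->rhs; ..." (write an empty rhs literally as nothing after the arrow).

ab->a; abb->b; bb->b

  | bab => ba
  | baabaab => baaaab => baaaa
  | baaaabbab => baaabab => baaaab => baaaa
  | bbaa => baa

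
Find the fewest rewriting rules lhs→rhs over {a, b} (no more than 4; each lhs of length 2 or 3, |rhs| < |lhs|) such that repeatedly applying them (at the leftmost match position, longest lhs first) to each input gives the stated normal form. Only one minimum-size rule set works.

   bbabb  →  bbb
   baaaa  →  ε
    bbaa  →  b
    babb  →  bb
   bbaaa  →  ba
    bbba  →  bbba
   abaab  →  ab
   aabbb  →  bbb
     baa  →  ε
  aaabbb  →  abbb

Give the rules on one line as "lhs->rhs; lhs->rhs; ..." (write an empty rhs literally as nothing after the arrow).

  | bbabb => bbb
  | baaaa => aa => ε
  | bbaa => b
  | babb => bb

aa->; baa->; bab->b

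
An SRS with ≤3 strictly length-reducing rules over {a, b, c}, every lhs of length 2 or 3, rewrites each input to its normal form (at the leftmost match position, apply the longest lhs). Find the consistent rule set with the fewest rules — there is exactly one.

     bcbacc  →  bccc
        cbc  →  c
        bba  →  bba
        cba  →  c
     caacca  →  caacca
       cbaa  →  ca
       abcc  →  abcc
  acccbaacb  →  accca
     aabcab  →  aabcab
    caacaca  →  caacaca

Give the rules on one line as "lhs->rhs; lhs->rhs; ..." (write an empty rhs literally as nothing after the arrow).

  | bcbacc => bccc
  | cbc => c
  | bba
  | cba => c

cb->; cba->c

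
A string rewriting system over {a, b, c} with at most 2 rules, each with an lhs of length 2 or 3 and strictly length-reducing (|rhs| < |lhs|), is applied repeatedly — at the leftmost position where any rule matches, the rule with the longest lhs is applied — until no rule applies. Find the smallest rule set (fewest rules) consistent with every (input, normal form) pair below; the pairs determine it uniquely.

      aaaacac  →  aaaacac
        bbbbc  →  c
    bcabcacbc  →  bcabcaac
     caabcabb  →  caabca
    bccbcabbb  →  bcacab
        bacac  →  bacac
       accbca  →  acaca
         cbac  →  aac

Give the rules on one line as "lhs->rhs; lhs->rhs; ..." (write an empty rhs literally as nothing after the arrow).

  | aaaacac
  | bbbbc => bbc => c
  | bcabcacbc => bcabcaac
  | caabcabb => caabca

bb->; cb->a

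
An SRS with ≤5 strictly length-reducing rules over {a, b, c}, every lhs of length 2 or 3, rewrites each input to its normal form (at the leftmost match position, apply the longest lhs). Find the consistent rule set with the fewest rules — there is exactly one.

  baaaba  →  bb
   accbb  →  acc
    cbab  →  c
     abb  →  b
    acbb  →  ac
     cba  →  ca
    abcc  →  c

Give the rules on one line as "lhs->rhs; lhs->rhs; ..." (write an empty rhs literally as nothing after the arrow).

ab->; abc->; ba->b; cb->c

  | baaaba => baaba => baba => bba => bb
  | accbb => accb => acc
  | cbab => cab => c
  | abb => b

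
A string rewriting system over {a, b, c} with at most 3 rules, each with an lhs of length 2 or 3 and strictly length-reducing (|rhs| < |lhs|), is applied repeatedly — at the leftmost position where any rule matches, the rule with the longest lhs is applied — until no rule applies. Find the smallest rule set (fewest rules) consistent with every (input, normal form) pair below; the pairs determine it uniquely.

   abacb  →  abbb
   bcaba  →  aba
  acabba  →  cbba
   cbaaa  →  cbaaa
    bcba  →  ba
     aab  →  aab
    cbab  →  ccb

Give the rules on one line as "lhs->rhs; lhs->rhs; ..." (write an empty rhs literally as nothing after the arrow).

ac->b; bab->cb; bc->

  | abacb => abbb
  | bcaba => aba
  | acabba => babba => cbba
  | cbaaa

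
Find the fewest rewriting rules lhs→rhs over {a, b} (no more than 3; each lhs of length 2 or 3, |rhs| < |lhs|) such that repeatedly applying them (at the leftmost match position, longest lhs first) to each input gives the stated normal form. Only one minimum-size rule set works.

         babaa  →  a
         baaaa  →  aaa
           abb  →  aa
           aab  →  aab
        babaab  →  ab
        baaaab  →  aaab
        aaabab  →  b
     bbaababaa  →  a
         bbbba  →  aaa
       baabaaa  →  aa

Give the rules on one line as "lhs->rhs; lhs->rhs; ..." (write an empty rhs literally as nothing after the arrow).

  | babaa => baa => a
  | baaaa => aaa
  | abb => aa
  | aab

aba->ba; ba->; bb->a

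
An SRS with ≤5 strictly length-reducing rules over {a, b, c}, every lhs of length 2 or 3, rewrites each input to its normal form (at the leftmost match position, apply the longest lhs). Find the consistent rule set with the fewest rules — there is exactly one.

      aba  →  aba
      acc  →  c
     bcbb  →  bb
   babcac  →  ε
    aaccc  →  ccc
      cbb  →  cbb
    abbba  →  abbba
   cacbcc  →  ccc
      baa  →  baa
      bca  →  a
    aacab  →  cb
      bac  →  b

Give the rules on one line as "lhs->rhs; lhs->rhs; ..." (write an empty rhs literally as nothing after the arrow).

  | aba
  | acc => c
  | bcbb => bb
  | babcac => baac => bc => ε

aac->c; ac->; bc->; ca->c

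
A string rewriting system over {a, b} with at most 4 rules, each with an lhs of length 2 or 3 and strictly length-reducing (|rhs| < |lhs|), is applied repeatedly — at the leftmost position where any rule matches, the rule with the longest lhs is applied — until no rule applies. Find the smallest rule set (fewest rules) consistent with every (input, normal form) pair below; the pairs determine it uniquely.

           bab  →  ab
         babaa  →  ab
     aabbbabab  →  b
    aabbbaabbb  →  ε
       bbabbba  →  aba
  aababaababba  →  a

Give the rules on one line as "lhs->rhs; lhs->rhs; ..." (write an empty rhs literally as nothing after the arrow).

  | bab => ab
  | babaa => abaa => ab
  | aabbbabab => bbbabab => babab => abab => aab => b
  | aabbbaabbb => bbbaabbb => baabbb => bbbb => bb => ε

aa->; bab->ab; bb->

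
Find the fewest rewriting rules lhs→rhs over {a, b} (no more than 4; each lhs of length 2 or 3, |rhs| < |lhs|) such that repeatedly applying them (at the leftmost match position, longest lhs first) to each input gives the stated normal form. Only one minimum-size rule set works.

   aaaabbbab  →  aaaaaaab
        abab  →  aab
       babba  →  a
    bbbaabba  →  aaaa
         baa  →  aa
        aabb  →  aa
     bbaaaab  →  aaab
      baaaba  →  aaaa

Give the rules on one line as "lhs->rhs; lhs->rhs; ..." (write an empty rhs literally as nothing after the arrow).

ba->a; bb->; bba->; bbb->aa

  | aaaabbbab => aaaaaaab
  | abab => aab
  | babba => abba => a
  | bbbaabba => aaaabba => aaaa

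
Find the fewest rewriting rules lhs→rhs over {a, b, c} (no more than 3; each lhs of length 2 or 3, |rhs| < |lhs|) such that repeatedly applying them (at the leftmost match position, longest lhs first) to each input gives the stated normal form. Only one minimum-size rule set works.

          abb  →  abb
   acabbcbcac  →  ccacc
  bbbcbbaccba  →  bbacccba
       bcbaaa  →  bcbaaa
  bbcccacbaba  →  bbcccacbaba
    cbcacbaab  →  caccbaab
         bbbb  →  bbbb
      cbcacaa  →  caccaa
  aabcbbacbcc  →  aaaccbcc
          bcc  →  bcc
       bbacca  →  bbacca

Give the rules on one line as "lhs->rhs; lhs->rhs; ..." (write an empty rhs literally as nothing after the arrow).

  | abb
  | acabbcbcac => cbbcbcac => ccbcac => ccacc
  | bbbcbbaccba => bbbcaccba => bbacccba
  | bcbaaa

aca->c; bca->ac; cbb->c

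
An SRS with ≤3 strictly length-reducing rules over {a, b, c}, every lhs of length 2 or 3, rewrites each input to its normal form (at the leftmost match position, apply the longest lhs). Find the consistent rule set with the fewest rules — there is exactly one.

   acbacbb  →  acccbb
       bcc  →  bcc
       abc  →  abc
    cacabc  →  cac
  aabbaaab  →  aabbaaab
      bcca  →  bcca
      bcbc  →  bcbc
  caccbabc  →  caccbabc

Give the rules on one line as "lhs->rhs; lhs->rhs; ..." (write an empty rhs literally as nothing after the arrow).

  | acbacbb => acccbb
  | bcc
  | abc
  | cacabc => cac

bac->cc; cab->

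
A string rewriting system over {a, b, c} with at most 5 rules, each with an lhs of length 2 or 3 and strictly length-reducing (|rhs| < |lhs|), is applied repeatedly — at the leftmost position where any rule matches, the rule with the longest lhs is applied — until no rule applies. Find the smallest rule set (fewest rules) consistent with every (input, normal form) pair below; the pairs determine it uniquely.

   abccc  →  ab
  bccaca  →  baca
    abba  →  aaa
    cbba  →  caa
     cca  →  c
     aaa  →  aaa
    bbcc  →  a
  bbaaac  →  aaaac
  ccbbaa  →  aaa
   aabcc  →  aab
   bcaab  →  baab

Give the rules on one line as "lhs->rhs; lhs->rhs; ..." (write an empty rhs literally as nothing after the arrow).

bb->a; bc->b; cc->; cca->c

  | abccc => abcc => abc => ab
  | bccaca => bcaca => baca
  | abba => aaa
  | cbba => caa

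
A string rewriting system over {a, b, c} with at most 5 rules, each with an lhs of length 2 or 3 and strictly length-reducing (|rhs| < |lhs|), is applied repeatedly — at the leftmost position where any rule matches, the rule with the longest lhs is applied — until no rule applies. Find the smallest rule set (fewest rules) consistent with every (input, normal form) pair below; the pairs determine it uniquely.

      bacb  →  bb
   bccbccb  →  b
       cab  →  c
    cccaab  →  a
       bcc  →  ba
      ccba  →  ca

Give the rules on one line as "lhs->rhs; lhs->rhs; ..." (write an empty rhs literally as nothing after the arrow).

  | bacb => bb
  | bccbccb => babccb => bccb => bab => b
  | cab => c
  | cccaab => acaab => aab => a

ab->; aba->ca; ac->; cc->a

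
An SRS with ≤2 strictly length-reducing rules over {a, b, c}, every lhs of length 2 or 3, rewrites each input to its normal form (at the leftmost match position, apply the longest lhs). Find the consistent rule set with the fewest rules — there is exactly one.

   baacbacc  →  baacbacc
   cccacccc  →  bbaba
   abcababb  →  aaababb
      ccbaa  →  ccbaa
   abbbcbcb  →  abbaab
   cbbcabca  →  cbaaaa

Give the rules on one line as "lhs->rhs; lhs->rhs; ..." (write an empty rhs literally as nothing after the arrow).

bc->a; ccc->bb

  | baacbacc
  | cccacccc => bbacccc => bbabbc => bbaba
  | abcababb => aaababb
  | ccbaa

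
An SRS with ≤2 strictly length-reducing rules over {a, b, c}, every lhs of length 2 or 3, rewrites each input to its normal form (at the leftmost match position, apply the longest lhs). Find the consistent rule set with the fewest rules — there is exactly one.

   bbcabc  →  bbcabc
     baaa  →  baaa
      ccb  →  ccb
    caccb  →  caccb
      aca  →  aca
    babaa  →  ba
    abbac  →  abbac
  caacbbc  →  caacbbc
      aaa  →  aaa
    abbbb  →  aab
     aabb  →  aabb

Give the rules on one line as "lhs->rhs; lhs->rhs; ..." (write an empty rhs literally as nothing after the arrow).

  | bbcabc
  | baaa
  | ccb
  | caccb

aba->; bbb->a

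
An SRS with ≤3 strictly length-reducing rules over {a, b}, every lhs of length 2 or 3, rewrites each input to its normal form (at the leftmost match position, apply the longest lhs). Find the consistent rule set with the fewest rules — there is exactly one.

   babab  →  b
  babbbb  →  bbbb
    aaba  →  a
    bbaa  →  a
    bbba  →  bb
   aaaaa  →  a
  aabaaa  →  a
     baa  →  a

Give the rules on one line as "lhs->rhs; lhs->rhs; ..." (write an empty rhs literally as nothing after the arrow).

aa->a; ba->; baa->aa

  | babab => bab => b
  | babbbb => bbbb
  | aaba => aba => a
  | bbaa => baa => aa => a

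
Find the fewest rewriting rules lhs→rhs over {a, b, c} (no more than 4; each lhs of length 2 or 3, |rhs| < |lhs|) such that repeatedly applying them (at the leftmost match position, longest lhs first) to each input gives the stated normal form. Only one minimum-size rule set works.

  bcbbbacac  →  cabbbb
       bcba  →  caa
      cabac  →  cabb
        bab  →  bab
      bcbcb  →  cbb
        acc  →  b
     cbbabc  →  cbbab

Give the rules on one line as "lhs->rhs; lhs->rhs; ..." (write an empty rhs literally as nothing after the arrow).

ac->b; bc->b; bcb->ca

  | bcbbbacac => cabbacac => cabbbac => cabbbb
  | bcba => caa
  | cabac => cabb
  | bab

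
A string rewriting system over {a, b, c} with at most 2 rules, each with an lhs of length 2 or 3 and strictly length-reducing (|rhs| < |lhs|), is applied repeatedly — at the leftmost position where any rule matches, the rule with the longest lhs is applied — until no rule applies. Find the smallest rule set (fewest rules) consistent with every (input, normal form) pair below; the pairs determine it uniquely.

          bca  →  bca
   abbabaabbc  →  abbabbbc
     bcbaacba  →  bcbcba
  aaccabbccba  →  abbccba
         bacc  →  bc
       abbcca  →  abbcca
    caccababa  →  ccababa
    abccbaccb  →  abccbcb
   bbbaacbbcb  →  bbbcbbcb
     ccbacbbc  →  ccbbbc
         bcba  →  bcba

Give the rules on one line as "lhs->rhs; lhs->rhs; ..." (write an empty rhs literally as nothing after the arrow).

  | bca
  | abbabaabbc => abbabbbc
  | bcbaacba => bcbcba
  | aaccabbccba => acabbccba => abbccba

ac->; baa->b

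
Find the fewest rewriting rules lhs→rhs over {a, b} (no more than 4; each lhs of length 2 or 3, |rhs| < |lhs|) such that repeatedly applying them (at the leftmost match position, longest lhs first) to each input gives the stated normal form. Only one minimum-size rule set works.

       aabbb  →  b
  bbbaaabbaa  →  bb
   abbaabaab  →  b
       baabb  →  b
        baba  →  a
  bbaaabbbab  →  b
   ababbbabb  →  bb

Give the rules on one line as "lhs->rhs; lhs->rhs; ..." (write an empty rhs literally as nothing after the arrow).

ab->; aba->bb; bba->; bbb->a

  | aabbb => abb => b
  | bbbaaabbaa => aaaabbaa => aaabaa => aabba => aba => bb
  | abbaabaab => baabaab => babbab => bbab => b
  | baabb => bab => b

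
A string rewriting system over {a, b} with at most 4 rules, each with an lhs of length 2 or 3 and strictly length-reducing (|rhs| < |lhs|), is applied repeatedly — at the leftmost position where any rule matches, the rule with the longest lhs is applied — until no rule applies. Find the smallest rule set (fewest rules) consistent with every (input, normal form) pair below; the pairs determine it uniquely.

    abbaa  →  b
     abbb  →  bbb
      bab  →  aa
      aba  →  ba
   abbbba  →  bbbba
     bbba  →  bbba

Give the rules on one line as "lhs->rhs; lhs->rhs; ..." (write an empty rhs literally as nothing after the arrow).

  | abbaa => bbaa => b
  | abbb => bbb
  | bab => aa
  | aba => ba

ab->b; baa->; bab->aa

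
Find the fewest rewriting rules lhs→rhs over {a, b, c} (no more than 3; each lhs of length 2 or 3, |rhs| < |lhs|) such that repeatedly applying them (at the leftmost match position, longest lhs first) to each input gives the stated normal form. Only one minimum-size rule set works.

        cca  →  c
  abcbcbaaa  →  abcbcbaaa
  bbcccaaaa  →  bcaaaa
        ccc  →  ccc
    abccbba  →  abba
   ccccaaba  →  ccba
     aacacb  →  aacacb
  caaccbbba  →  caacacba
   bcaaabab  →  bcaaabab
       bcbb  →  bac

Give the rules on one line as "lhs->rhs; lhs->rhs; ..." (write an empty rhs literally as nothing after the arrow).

bcc->; cbb->ac; cca->c

  | cca => c
  | abcbcbaaa
  | bbcccaaaa => bcaaaa
  | ccc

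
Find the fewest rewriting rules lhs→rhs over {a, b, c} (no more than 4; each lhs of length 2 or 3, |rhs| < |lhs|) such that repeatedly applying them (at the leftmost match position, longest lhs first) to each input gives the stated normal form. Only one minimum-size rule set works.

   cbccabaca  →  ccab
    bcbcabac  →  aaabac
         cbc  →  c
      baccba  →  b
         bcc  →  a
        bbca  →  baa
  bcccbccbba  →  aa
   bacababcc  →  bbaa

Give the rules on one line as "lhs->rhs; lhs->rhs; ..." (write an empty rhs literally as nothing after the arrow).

aca->; bc->a; bcc->a; cb->

  | cbccabaca => ccabaca => ccab
  | bcbcabac => abcabac => aaabac
  | cbc => c
  | baccba => baca => b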